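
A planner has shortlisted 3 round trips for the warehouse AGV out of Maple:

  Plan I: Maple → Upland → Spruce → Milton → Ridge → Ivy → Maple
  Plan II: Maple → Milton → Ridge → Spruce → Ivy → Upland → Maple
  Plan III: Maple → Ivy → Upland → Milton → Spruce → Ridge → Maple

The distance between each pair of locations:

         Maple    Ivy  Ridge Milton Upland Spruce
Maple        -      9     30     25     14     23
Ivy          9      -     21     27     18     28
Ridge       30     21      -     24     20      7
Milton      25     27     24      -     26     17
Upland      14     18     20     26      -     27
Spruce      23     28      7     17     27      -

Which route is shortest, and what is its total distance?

Shortest is Plan III, total 107.

Plan I: 14 + 27 + 17 + 24 + 21 + 9 = 112
Plan II: 25 + 24 + 7 + 28 + 18 + 14 = 116
Plan III: 9 + 18 + 26 + 17 + 7 + 30 = 107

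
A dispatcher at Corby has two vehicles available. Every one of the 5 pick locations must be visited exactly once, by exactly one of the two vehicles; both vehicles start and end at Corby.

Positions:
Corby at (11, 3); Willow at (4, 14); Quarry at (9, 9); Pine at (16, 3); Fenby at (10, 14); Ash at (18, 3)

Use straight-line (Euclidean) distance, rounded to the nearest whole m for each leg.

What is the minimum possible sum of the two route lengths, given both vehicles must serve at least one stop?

44 m — the smallest possible combined total.

There are 2^4 − 1 = 15 ways to divide the 5 stops into two non-empty groups. For each, the best each vehicle can do is its own shortest tour through its group:
  {Willow} + {Quarry, Pine, Fenby, Ash}: 26 + 32 = 58
  {Quarry} + {Willow, Pine, Fenby, Ash}: 12 + 40 = 52
  {Willow, Quarry} + {Pine, Fenby, Ash}: 26 + 32 = 58
  {Pine} + {Willow, Quarry, Fenby, Ash}: 10 + 40 = 50
  {Willow, Pine} + {Quarry, Fenby, Ash}: 34 + 32 = 66
  {Quarry, Pine} + {Willow, Fenby, Ash}: 20 + 40 = 60
  … (15 splits in total)
  {Willow, Quarry, Fenby} + {Pine, Ash}: 30 + 14 = 44  ← best
Best: vehicle 1 Corby → Willow → Fenby → Quarry → Corby = 30; vehicle 2 Corby → Pine → Ash → Corby = 14; combined 44.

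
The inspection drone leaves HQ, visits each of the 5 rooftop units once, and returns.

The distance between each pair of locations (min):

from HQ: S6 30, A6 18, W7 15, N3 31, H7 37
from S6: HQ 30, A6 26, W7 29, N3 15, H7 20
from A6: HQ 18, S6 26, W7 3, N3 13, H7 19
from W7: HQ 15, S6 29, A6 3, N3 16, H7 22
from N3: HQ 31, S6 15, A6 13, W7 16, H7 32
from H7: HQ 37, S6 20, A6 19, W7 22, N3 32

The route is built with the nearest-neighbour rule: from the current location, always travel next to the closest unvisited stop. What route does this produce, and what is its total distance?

Nearest-neighbour total = 103 min; route HQ → W7 → A6 → N3 → S6 → H7 → HQ.

HQ → [W7:15 / A6:18 / S6:30 / N3:31 / H7:37] → W7 (15)
W7 → [A6:3 / N3:16 / H7:22 / S6:29] → A6 (3)
A6 → [N3:13 / H7:19 / S6:26] → N3 (13)
N3 → [S6:15 / H7:32] → S6 (15)
S6 → [H7:20] → H7 (20)
Return H7→HQ: 37.
Total = 15 + 3 + 13 + 15 + 20 + 37 = 103.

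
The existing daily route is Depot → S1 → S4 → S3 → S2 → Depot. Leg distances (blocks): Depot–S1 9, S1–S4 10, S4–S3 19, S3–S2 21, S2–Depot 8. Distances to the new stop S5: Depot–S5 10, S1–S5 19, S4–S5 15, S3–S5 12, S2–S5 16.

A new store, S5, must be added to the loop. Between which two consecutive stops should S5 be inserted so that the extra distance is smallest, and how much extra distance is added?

Insertion cost between consecutive stops i–j is d(i,S5) + d(S5,j) − d(i,j):
  between Depot and S1: 10 + 19 − 9 = 20
  between S1 and S4: 19 + 15 − 10 = 24
  between S4 and S3: 15 + 12 − 19 = 8
  between S3 and S2: 12 + 16 − 21 = 7
  between S2 and Depot: 16 + 10 − 8 = 18
Cheapest insertion is between S3 and S2, adding 7.
New total = 67 + 7 = 74.

Minimum extra distance: 7 blocks, inserting S5 between S3 and S2.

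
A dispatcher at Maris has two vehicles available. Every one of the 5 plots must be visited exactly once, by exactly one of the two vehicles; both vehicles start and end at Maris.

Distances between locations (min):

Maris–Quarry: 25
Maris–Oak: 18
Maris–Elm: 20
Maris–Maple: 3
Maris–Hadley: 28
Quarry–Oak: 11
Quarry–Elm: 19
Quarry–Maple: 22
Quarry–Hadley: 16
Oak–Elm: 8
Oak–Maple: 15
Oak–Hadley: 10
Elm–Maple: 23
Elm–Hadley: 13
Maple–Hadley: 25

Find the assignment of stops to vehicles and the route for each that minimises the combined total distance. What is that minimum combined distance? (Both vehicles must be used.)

There are 2^4 − 1 = 15 ways to divide the 5 stops into two non-empty groups. For each, the best each vehicle can do is its own shortest tour through its group:
  {Quarry} + {Oak, Elm, Maple, Hadley}: 50 + 61 = 111
  {Oak} + {Quarry, Elm, Maple, Hadley}: 36 + 74 = 110
  {Quarry, Oak} + {Elm, Maple, Hadley}: 54 + 61 = 115
  {Elm} + {Quarry, Oak, Maple, Hadley}: 40 + 69 = 109
  {Quarry, Elm} + {Oak, Maple, Hadley}: 64 + 56 = 120
  {Oak, Elm} + {Quarry, Maple, Hadley}: 46 + 69 = 115
  … (15 splits in total)
  {Maple} + {Quarry, Oak, Elm, Hadley}: 6 + 78 = 84  ← best
Best: vehicle 1 Maris → Maple → Maris = 6; vehicle 2 Maris → Oak → Quarry → Hadley → Elm → Maris = 78; combined 84.

84 min — the smallest possible combined total.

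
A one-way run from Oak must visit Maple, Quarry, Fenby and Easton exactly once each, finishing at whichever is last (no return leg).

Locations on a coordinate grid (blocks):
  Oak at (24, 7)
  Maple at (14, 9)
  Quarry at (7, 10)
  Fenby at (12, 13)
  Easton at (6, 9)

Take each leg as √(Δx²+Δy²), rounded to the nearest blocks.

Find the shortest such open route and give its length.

There are 4! = 24 possible orderings.
Oak → Maple → Quarry → Fenby → Easton: 10+7+6+7 = 30
Oak → Maple → Quarry → Easton → Fenby: 10+7+1+7 = 25
Oak → Maple → Fenby → Quarry → Easton: 10+4+6+1 = 21
Oak → Maple → Fenby → Easton → Quarry: 10+4+7+1 = 22
Oak → Maple → Easton → Quarry → Fenby: 10+8+1+6 = 25
Oak → Maple → Easton → Fenby → Quarry: 10+8+7+6 = 31
Oak → Quarry → Maple → Fenby → Easton: 17+7+4+7 = 35
Oak → Quarry → Maple → Easton → Fenby: 17+7+8+7 = 39
Oak → Quarry → Fenby → Maple → Easton: 17+6+4+8 = 35
Oak → Quarry → Fenby → Easton → Maple: 17+6+7+8 = 38
Oak → Quarry → Easton → Maple → Fenby: 17+1+8+4 = 30
Oak → Quarry → Easton → Fenby → Maple: 17+1+7+4 = 29
Oak → Fenby → Maple → Quarry → Easton: 13+4+7+1 = 25
Oak → Fenby → Maple → Easton → Quarry: 13+4+8+1 = 26
… (10 more)
The minimum is 21.
One shortest path: Oak → Maple → Fenby → Quarry → Easton.

Shortest open route: 21 blocks.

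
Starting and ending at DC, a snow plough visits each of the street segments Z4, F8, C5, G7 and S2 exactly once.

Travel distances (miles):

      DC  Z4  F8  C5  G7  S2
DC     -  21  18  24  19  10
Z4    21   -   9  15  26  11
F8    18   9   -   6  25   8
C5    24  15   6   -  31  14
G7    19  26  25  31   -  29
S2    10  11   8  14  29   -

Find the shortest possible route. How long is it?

DC-Z4-F8-C5-G7-S2-DC: 21+9+6+31+29+10 = 106
DC-Z4-F8-C5-S2-G7-DC: 21+9+6+14+29+19 = 98
DC-Z4-F8-G7-C5-S2-DC: 21+9+25+31+14+10 = 110
DC-Z4-F8-G7-S2-C5-DC: 21+9+25+29+14+24 = 122
DC-Z4-F8-S2-C5-G7-DC: 21+9+8+14+31+19 = 102
DC-Z4-F8-S2-G7-C5-DC: 21+9+8+29+31+24 = 122
DC-Z4-C5-F8-G7-S2-DC: 21+15+6+25+29+10 = 106
DC-Z4-C5-F8-S2-G7-DC: 21+15+6+8+29+19 = 98
DC-Z4-C5-G7-F8-S2-DC: 21+15+31+25+8+10 = 110
DC-Z4-C5-G7-S2-F8-DC: 21+15+31+29+8+18 = 122
DC-Z4-C5-S2-F8-G7-DC: 21+15+14+8+25+19 = 102
DC-Z4-C5-S2-G7-F8-DC: 21+15+14+29+25+18 = 122
DC-Z4-G7-F8-C5-S2-DC: 21+26+25+6+14+10 = 102
DC-Z4-G7-F8-S2-C5-DC: 21+26+25+8+14+24 = 118
… (46 more)
DC-G7-Z4-F8-C5-S2-DC: 19+26+9+6+14+10 = 84  ← best
The minimum is 84.
One optimal route: DC → G7 → Z4 → F8 → C5 → S2 → DC (or its reverse).

84 miles — the shortest possible round trip.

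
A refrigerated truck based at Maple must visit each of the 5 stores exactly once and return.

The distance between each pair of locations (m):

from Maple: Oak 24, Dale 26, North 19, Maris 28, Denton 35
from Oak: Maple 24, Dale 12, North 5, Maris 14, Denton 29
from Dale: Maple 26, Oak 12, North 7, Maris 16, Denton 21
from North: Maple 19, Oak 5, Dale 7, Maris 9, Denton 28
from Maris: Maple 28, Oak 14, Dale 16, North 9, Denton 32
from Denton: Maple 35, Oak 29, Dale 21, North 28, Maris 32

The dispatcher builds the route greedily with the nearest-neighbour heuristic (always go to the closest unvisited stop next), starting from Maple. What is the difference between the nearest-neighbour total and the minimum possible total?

9 m longer than the optimal tour.

From Maple: North=19, Oak=24, Dale=26, Maris=28, Denton=35 → choose North (19).
From North: Oak=5, Dale=7, Maris=9, Denton=28 → choose Oak (5).
From Oak: Dale=12, Maris=14, Denton=29 → choose Dale (12).
From Dale: Maris=16, Denton=21 → choose Maris (16).
From Maris: Denton=32 → choose Denton (32).
NN route Maple → North → Oak → Dale → Maris → Denton → Maple costs 119.
Optimal: Maple → Oak → North → Maris → Dale → Denton → Maple costs 110 (by enumerating all 60 distinct tours).
Excess = 119 − 110 = 9.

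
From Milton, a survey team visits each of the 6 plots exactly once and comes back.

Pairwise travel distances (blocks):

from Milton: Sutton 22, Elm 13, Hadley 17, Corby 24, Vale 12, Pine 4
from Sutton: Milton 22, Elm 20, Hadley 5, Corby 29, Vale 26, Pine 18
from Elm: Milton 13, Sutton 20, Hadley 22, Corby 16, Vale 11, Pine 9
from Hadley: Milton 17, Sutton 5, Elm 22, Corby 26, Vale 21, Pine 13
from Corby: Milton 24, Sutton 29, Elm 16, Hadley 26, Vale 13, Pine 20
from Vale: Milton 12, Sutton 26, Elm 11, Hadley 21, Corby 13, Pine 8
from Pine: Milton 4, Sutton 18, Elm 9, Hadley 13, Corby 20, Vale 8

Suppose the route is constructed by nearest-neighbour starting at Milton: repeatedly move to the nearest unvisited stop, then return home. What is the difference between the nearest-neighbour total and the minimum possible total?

Milton: Pine=4, Vale=12, Elm=13, Hadley=17, Sutton=22, Corby=24 ⇒ Pine
Pine: Vale=8, Elm=9, Hadley=13, Sutton=18, Corby=20 ⇒ Vale
Vale: Elm=11, Corby=13, Hadley=21, Sutton=26 ⇒ Elm
Elm: Corby=16, Sutton=20, Hadley=22 ⇒ Corby
Corby: Hadley=26, Sutton=29 ⇒ Hadley
Hadley: Sutton=5 ⇒ Sutton
NN route Milton → Pine → Vale → Elm → Corby → Hadley → Sutton → Milton costs 92.
Optimal: Milton → Hadley → Sutton → Elm → Corby → Vale → Pine → Milton costs 83 (by enumerating all 360 distinct tours).
Excess = 92 − 83 = 9.

9 blocks longer than the optimal tour.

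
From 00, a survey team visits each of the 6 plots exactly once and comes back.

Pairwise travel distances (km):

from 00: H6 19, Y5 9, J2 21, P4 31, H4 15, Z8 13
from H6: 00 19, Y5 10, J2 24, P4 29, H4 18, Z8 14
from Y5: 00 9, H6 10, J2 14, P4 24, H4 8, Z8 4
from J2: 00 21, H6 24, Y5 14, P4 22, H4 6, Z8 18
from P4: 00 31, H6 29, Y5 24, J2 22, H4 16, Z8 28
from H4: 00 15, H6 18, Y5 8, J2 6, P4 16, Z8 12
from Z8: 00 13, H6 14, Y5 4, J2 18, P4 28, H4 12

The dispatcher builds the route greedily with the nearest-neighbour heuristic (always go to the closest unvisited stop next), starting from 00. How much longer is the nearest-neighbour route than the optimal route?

The nearest-neighbour route is 2 km longer than optimal.

From 00: Y5=9, Z8=13, H4=15, H6=19, J2=21, P4=31 → choose Y5 (9).
From Y5: Z8=4, H4=8, H6=10, J2=14, P4=24 → choose Z8 (4).
From Z8: H4=12, H6=14, J2=18, P4=28 → choose H4 (12).
From H4: J2=6, P4=16, H6=18 → choose J2 (6).
From J2: P4=22, H6=24 → choose P4 (22).
From P4: H6=29 → choose H6 (29).
NN route 00 → Y5 → Z8 → H4 → J2 → P4 → H6 → 00 costs 101.
Optimal: 00 → Y5 → Z8 → H6 → P4 → J2 → H4 → 00 costs 99 (by enumerating all 360 distinct tours).
Excess = 101 − 99 = 2.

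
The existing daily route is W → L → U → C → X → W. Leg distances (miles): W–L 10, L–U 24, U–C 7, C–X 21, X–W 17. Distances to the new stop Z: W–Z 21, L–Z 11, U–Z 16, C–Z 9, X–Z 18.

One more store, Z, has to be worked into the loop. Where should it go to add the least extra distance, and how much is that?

Minimum extra distance: 3 miles, inserting Z between L and U.

Insertion cost between consecutive stops i–j is d(i,Z) + d(Z,j) − d(i,j):
  between W and L: 21 + 11 − 10 = 22
  between L and U: 11 + 16 − 24 = 3
  between U and C: 16 + 9 − 7 = 18
  between C and X: 9 + 18 − 21 = 6
  between X and W: 18 + 21 − 17 = 22
Cheapest insertion is between L and U, adding 3.
New total = 79 + 3 = 82.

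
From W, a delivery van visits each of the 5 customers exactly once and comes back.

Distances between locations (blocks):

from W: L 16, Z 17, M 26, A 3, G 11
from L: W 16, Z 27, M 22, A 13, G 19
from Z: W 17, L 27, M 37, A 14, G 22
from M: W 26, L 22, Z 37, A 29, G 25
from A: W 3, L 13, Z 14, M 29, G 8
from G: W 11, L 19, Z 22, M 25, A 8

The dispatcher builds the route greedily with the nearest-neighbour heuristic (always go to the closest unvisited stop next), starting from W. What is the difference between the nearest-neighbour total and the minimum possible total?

The nearest-neighbour route is 4 blocks longer than optimal.

W: A=3, G=11, L=16, Z=17, M=26 ⇒ A
A: G=8, L=13, Z=14, M=29 ⇒ G
G: L=19, Z=22, M=25 ⇒ L
L: M=22, Z=27 ⇒ M
M: Z=37 ⇒ Z
NN route W → A → G → L → M → Z → W costs 106.
Optimal: W → L → M → G → Z → A → W costs 102 (by enumerating all 60 distinct tours).
Excess = 106 − 102 = 4.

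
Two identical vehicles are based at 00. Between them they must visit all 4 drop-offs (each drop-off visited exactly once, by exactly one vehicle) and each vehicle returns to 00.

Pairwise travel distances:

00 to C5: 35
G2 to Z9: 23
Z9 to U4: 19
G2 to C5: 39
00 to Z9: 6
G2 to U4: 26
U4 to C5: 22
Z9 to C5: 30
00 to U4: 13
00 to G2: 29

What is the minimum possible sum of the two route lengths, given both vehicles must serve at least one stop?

115 — the smallest possible combined total.

Try each way of splitting the stops between the two vehicles (each non-empty) and, for each split, find the best tour for each vehicle:
  {G2} + {Z9, U4, C5}: 58 + 71 = 129
  {Z9} + {G2, U4, C5}: 12 + 103 = 115
  {G2, Z9} + {U4, C5}: 58 + 70 = 128
  {U4} + {G2, Z9, C5}: 26 + 103 = 129
  {G2, U4} + {Z9, C5}: 68 + 71 = 139
  {Z9, U4} + {G2, C5}: 38 + 103 = 141
  … (7 splits in total)
Best: vehicle 1 00 → Z9 → 00 = 12; vehicle 2 00 → G2 → C5 → U4 → 00 = 103; combined 115.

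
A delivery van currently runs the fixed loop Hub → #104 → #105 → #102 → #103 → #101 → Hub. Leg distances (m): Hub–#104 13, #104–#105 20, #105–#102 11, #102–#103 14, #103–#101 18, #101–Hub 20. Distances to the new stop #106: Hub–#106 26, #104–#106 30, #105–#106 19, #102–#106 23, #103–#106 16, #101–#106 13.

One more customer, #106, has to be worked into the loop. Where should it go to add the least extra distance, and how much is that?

Insertion cost between consecutive stops i–j is d(i,#106) + d(#106,j) − d(i,j):
  between Hub and #104: 26 + 30 − 13 = 43
  between #104 and #105: 30 + 19 − 20 = 29
  between #105 and #102: 19 + 23 − 11 = 31
  between #102 and #103: 23 + 16 − 14 = 25
  between #103 and #101: 16 + 13 − 18 = 11
  between #101 and Hub: 13 + 26 − 20 = 19
Cheapest insertion is between #103 and #101, adding 11.
New total = 96 + 11 = 107.

+11 m — insert #106 between #103 and #101.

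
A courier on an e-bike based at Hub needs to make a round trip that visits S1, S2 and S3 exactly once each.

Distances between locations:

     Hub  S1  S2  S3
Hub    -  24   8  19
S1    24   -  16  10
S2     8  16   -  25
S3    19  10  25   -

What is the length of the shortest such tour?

With 3 stops there are 3!/2 = 3 distinct round trips (a route and its reverse cost the same).
Hub - S1 - S2 - S3 - Hub: 24+16+25+19 = 84
Hub - S1 - S3 - S2 - Hub: 24+10+25+8 = 67
Hub - S2 - S1 - S3 - Hub: 8+16+10+19 = 53
The minimum is 53.
One optimal route: Hub → S2 → S1 → S3 → Hub (or its reverse).

53 — the shortest possible round trip.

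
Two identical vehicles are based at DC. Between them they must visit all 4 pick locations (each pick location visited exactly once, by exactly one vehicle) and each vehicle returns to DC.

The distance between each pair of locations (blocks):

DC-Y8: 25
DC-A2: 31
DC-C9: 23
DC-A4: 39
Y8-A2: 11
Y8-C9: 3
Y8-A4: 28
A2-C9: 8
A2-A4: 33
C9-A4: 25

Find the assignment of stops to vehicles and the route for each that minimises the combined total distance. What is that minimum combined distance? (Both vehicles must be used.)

Minimum combined distance: 145 blocks.

There are 2^3 − 1 = 7 ways to divide the 4 stops into two non-empty groups. For each, the best each vehicle can do is its own shortest tour through its group:
  {Y8} + {A2, C9, A4}: 50 + 103 = 153
  {A2} + {Y8, C9, A4}: 62 + 92 = 154
  {Y8, A2} + {C9, A4}: 67 + 87 = 154
  {C9} + {Y8, A2, A4}: 46 + 108 = 154
  {Y8, C9} + {A2, A4}: 51 + 103 = 154
  {A2, C9} + {Y8, A4}: 62 + 92 = 154
  … (7 splits in total)
  {Y8, A2, C9} + {A4}: 67 + 78 = 145  ← best
Best: vehicle 1 DC → Y8 → A2 → C9 → DC = 67; vehicle 2 DC → A4 → DC = 78; combined 145.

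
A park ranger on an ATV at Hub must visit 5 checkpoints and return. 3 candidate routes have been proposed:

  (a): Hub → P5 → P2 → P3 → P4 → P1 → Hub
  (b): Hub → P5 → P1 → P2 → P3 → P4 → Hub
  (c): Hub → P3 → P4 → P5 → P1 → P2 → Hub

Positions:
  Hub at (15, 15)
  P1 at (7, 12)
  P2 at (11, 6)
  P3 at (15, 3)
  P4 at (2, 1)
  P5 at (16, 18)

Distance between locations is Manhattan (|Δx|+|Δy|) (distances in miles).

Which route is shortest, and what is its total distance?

Shortest is (a), total 70 miles.

(a): 4 + 17 + 7 + 15 + 16 + 11 = 70
(b): 4 + 15 + 10 + 7 + 15 + 27 = 78
(c): 12 + 15 + 31 + 15 + 10 + 13 = 96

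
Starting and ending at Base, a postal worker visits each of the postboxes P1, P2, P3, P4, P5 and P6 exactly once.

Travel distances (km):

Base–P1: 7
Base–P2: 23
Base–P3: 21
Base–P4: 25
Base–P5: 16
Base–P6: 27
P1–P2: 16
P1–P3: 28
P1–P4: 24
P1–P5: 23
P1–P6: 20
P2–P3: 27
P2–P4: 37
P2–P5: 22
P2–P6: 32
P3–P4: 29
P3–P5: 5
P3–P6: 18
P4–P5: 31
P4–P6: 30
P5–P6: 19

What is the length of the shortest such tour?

There are 360 distinct closed tours to check (reversals are equivalent).
Base - P1 - P2 - P3 - P4 - P5 - P6 - Base: 7+16+27+29+31+19+27 = 156
Base - P1 - P2 - P3 - P4 - P6 - P5 - Base: 7+16+27+29+30+19+16 = 144
Base - P1 - P2 - P3 - P5 - P4 - P6 - Base: 7+16+27+5+31+30+27 = 143
Base - P1 - P2 - P3 - P5 - P6 - P4 - Base: 7+16+27+5+19+30+25 = 129
Base - P1 - P2 - P3 - P6 - P4 - P5 - Base: 7+16+27+18+30+31+16 = 145
Base - P1 - P2 - P3 - P6 - P5 - P4 - Base: 7+16+27+18+19+31+25 = 143
Base - P1 - P2 - P4 - P3 - P5 - P6 - Base: 7+16+37+29+5+19+27 = 140
Base - P1 - P2 - P4 - P3 - P6 - P5 - Base: 7+16+37+29+18+19+16 = 142
… (352 more)
Base - P1 - P2 - P5 - P3 - P6 - P4 - Base: 7+16+22+5+18+30+25 = 123  ← best
The minimum is 123.
One optimal route: Base → P1 → P2 → P5 → P3 → P6 → P4 → Base (or its reverse).

Minimum total distance: 123 km.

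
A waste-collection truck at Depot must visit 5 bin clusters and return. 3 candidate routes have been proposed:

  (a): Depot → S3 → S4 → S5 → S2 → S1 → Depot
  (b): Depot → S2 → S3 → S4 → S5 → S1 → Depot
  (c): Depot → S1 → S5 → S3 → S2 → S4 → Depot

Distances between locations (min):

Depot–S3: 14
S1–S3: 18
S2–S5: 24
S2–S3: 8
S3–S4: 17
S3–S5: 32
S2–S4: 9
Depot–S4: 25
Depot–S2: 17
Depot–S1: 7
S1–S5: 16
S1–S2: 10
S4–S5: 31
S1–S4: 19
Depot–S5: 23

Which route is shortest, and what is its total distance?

96 min — (b) is the shortest.

(a): 14 + 17 + 31 + 24 + 10 + 7 = 103
(b): 17 + 8 + 17 + 31 + 16 + 7 = 96
(c): 7 + 16 + 32 + 8 + 9 + 25 = 97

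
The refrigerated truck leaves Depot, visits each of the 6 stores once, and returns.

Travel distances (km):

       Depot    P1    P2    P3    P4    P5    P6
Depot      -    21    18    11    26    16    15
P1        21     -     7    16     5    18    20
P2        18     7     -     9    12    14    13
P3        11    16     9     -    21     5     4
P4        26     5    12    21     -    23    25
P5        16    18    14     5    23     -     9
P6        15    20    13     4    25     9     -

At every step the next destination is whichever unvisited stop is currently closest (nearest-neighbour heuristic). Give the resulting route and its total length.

Depot → [P3:11 / P6:15 / P5:16 / P2:18 / P1:21 / P4:26] → P3 (11)
P3 → [P6:4 / P5:5 / P2:9 / P1:16 / P4:21] → P6 (4)
P6 → [P5:9 / P2:13 / P1:20 / P4:25] → P5 (9)
P5 → [P2:14 / P1:18 / P4:23] → P2 (14)
P2 → [P1:7 / P4:12] → P1 (7)
P1 → [P4:5] → P4 (5)
Return P4→Depot: 26.
Total = 11 + 4 + 9 + 14 + 7 + 5 + 26 = 76.

Total distance 76 km via the nearest-neighbour route Depot → P3 → P6 → P5 → P2 → P1 → P4 → Depot.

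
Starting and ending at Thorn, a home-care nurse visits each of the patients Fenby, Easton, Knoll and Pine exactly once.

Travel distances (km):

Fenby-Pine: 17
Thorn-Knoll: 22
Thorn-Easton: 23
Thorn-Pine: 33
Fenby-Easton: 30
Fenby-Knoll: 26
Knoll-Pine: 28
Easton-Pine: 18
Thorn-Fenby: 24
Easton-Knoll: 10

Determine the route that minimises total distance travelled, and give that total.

With 4 stops there are 4!/2 = 12 distinct round trips (a route and its reverse cost the same).
Thorn - Fenby - Easton - Knoll - Pine - Thorn: 24+30+10+28+33 = 125
Thorn - Fenby - Easton - Pine - Knoll - Thorn: 24+30+18+28+22 = 122
Thorn - Fenby - Knoll - Easton - Pine - Thorn: 24+26+10+18+33 = 111
Thorn - Fenby - Knoll - Pine - Easton - Thorn: 24+26+28+18+23 = 119
Thorn - Fenby - Pine - Easton - Knoll - Thorn: 24+17+18+10+22 = 91
Thorn - Fenby - Pine - Knoll - Easton - Thorn: 24+17+28+10+23 = 102
Thorn - Easton - Fenby - Knoll - Pine - Thorn: 23+30+26+28+33 = 140
Thorn - Easton - Fenby - Pine - Knoll - Thorn: 23+30+17+28+22 = 120
Thorn - Easton - Knoll - Fenby - Pine - Thorn: 23+10+26+17+33 = 109
Thorn - Easton - Pine - Fenby - Knoll - Thorn: 23+18+17+26+22 = 106
Thorn - Knoll - Fenby - Easton - Pine - Thorn: 22+26+30+18+33 = 129
Thorn - Knoll - Easton - Fenby - Pine - Thorn: 22+10+30+17+33 = 112
The minimum is 91.
One optimal route: Thorn → Fenby → Pine → Easton → Knoll → Thorn (or its reverse).

91 km — the shortest possible round trip.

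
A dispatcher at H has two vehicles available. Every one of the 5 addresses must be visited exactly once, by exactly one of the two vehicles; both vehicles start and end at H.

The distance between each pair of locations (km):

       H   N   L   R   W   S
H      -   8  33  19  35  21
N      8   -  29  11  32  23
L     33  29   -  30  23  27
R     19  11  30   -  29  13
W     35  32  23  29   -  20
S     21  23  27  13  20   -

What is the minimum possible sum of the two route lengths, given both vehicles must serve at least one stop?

124 km — the smallest possible combined total.

Check every non-empty split of the stops between the two vehicles; for each half take its own optimal tour:
  {N} + {L, R, W, S}: 16 + 108 = 124
  {L} + {N, R, W, S}: 66 + 87 = 153
  {N, L} + {R, W, S}: 70 + 87 = 157
  {R} + {N, L, W, S}: 38 + 101 = 139
  {N, R} + {L, W, S}: 38 + 97 = 135
  {L, R} + {N, W, S}: 82 + 81 = 163
  … (15 splits in total)
Best: vehicle 1 H → N → H = 16; vehicle 2 H → L → W → S → R → H = 108; combined 124.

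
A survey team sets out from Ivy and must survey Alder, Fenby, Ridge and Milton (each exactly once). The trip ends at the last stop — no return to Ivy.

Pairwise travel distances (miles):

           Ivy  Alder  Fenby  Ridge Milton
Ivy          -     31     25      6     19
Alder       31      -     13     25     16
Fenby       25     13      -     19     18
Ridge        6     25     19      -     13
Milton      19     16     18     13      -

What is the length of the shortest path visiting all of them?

There are 4! = 24 possible orderings.
Ivy - Alder - Fenby - Ridge - Milton: 31+13+19+13 = 76
Ivy - Alder - Fenby - Milton - Ridge: 31+13+18+13 = 75
Ivy - Alder - Ridge - Fenby - Milton: 31+25+19+18 = 93
Ivy - Alder - Ridge - Milton - Fenby: 31+25+13+18 = 87
Ivy - Alder - Milton - Fenby - Ridge: 31+16+18+19 = 84
Ivy - Alder - Milton - Ridge - Fenby: 31+16+13+19 = 79
Ivy - Fenby - Alder - Ridge - Milton: 25+13+25+13 = 76
Ivy - Fenby - Alder - Milton - Ridge: 25+13+16+13 = 67
Ivy - Fenby - Ridge - Alder - Milton: 25+19+25+16 = 85
Ivy - Fenby - Ridge - Milton - Alder: 25+19+13+16 = 73
Ivy - Fenby - Milton - Alder - Ridge: 25+18+16+25 = 84
Ivy - Fenby - Milton - Ridge - Alder: 25+18+13+25 = 81
Ivy - Ridge - Alder - Fenby - Milton: 6+25+13+18 = 62
Ivy - Ridge - Alder - Milton - Fenby: 6+25+16+18 = 65
… (10 more)
Ivy - Ridge - Milton - Alder - Fenby: 6+13+16+13 = 48  ← best
The minimum is 48.
One shortest path: Ivy → Ridge → Milton → Alder → Fenby.

Minimum one-way distance = 48 miles.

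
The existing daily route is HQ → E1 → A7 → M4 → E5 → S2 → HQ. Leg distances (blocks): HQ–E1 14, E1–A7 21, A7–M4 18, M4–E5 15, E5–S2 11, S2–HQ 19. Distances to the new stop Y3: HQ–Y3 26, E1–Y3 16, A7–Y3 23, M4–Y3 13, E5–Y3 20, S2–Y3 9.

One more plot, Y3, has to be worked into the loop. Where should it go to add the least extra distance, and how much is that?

Insertion cost between consecutive stops i–j is d(i,Y3) + d(Y3,j) − d(i,j):
  between HQ and E1: 26 + 16 − 14 = 28
  between E1 and A7: 16 + 23 − 21 = 18
  between A7 and M4: 23 + 13 − 18 = 18
  between M4 and E5: 13 + 20 − 15 = 18
  between E5 and S2: 20 + 9 − 11 = 18
  between S2 and HQ: 9 + 26 − 19 = 16
Cheapest insertion is between S2 and HQ, adding 16.
New total = 98 + 16 = 114.

Minimum extra distance: 16 blocks, inserting Y3 between S2 and HQ.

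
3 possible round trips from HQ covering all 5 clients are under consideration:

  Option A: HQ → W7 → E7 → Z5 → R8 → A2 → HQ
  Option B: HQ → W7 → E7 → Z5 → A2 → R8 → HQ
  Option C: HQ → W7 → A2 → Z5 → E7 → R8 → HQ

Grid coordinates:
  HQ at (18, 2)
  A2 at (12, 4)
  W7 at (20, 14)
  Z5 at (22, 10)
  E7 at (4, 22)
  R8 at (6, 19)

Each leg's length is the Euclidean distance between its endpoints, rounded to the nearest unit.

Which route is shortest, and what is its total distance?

Option A: 12 + 18 + 22 + 18 + 16 + 6 = 92
Option B: 12 + 18 + 22 + 12 + 16 + 21 = 101
Option C: 12 + 13 + 12 + 22 + 4 + 21 = 84

84 — Option C is the shortest.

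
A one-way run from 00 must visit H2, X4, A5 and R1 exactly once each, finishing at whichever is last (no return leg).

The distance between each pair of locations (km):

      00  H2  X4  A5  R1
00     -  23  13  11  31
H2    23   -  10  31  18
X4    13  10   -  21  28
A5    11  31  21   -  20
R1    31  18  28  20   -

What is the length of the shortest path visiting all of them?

59 km — the minimum one-way total.

There are 4! = 24 possible orderings.
00 - H2 - X4 - A5 - R1: 23+10+21+20 = 74
00 - H2 - X4 - R1 - A5: 23+10+28+20 = 81
00 - H2 - A5 - X4 - R1: 23+31+21+28 = 103
00 - H2 - A5 - R1 - X4: 23+31+20+28 = 102
00 - H2 - R1 - X4 - A5: 23+18+28+21 = 90
00 - H2 - R1 - A5 - X4: 23+18+20+21 = 82
00 - X4 - H2 - A5 - R1: 13+10+31+20 = 74
00 - X4 - H2 - R1 - A5: 13+10+18+20 = 61
00 - X4 - A5 - H2 - R1: 13+21+31+18 = 83
00 - X4 - A5 - R1 - H2: 13+21+20+18 = 72
00 - X4 - R1 - H2 - A5: 13+28+18+31 = 90
00 - X4 - R1 - A5 - H2: 13+28+20+31 = 92
00 - A5 - H2 - X4 - R1: 11+31+10+28 = 80
00 - A5 - H2 - R1 - X4: 11+31+18+28 = 88
… (10 more)
00 - A5 - R1 - H2 - X4: 11+20+18+10 = 59  ← best
The minimum is 59.
One shortest path: 00 → A5 → R1 → H2 → X4.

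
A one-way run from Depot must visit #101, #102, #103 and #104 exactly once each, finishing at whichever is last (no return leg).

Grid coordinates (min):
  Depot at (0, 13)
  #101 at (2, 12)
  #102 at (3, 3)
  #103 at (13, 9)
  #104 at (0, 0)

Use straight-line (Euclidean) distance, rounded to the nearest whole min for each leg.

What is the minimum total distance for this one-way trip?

29 min — the minimum one-way total.

There are 4! = 24 possible orderings.
Depot→#101→#102→#103→#104: 2+9+12+16 = 39
Depot→#101→#102→#104→#103: 2+9+4+16 = 31
Depot→#101→#103→#102→#104: 2+11+12+4 = 29
Depot→#101→#103→#104→#102: 2+11+16+4 = 33
Depot→#101→#104→#102→#103: 2+12+4+12 = 30
Depot→#101→#104→#103→#102: 2+12+16+12 = 42
Depot→#102→#101→#103→#104: 10+9+11+16 = 46
Depot→#102→#101→#104→#103: 10+9+12+16 = 47
Depot→#102→#103→#101→#104: 10+12+11+12 = 45
Depot→#102→#103→#104→#101: 10+12+16+12 = 50
Depot→#102→#104→#101→#103: 10+4+12+11 = 37
Depot→#102→#104→#103→#101: 10+4+16+11 = 41
Depot→#103→#101→#102→#104: 14+11+9+4 = 38
Depot→#103→#101→#104→#102: 14+11+12+4 = 41
… (10 more)
The minimum is 29.
One shortest path: Depot → #101 → #103 → #102 → #104.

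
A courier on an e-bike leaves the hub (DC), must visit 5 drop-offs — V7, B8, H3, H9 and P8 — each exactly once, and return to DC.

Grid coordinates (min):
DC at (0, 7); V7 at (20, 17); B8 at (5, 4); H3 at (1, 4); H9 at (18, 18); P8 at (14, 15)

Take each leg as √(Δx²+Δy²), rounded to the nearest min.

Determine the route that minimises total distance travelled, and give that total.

50 min — the shortest possible round trip.

DC - V7 - B8 - H3 - H9 - P8 - DC: 22+20+4+22+5+16 = 89
DC - V7 - B8 - H3 - P8 - H9 - DC: 22+20+4+17+5+21 = 89
DC - V7 - B8 - H9 - H3 - P8 - DC: 22+20+19+22+17+16 = 116
DC - V7 - B8 - H9 - P8 - H3 - DC: 22+20+19+5+17+3 = 86
DC - V7 - B8 - P8 - H3 - H9 - DC: 22+20+14+17+22+21 = 116
DC - V7 - B8 - P8 - H9 - H3 - DC: 22+20+14+5+22+3 = 86
DC - V7 - H3 - B8 - H9 - P8 - DC: 22+23+4+19+5+16 = 89
DC - V7 - H3 - B8 - P8 - H9 - DC: 22+23+4+14+5+21 = 89
DC - V7 - H3 - H9 - B8 - P8 - DC: 22+23+22+19+14+16 = 116
DC - V7 - H3 - H9 - P8 - B8 - DC: 22+23+22+5+14+6 = 92
DC - V7 - H3 - P8 - B8 - H9 - DC: 22+23+17+14+19+21 = 116
DC - V7 - H3 - P8 - H9 - B8 - DC: 22+23+17+5+19+6 = 92
DC - V7 - H9 - B8 - H3 - P8 - DC: 22+2+19+4+17+16 = 80
DC - V7 - H9 - B8 - P8 - H3 - DC: 22+2+19+14+17+3 = 77
… (46 more)
DC - V7 - H9 - P8 - B8 - H3 - DC: 22+2+5+14+4+3 = 50  ← best
The minimum is 50.
One optimal route: DC → V7 → H9 → P8 → B8 → H3 → DC (or its reverse).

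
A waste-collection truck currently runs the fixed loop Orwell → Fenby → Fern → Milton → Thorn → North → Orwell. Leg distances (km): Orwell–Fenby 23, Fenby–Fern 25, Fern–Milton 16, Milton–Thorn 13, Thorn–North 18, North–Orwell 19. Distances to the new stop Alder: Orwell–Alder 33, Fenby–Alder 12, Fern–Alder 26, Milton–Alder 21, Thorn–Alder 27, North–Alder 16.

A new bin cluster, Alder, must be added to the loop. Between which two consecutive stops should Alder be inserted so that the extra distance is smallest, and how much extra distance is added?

+13 km — insert Alder between Fenby and Fern.

Insertion cost between consecutive stops i–j is d(i,Alder) + d(Alder,j) − d(i,j):
  between Orwell and Fenby: 33 + 12 − 23 = 22
  between Fenby and Fern: 12 + 26 − 25 = 13
  between Fern and Milton: 26 + 21 − 16 = 31
  between Milton and Thorn: 21 + 27 − 13 = 35
  between Thorn and North: 27 + 16 − 18 = 25
  between North and Orwell: 16 + 33 − 19 = 30
Cheapest insertion is between Fenby and Fern, adding 13.
New total = 114 + 13 = 127.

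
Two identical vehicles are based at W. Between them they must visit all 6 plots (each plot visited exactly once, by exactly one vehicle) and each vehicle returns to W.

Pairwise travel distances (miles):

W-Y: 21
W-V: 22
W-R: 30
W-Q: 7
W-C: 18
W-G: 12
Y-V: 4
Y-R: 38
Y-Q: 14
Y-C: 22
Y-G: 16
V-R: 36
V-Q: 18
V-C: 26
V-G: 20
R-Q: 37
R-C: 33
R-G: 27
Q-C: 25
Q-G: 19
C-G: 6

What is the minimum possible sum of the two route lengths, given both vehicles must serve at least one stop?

124 miles — the smallest possible combined total.

There are 2^5 − 1 = 31 ways to divide the 6 stops into two non-empty groups. For each, the best each vehicle can do is its own shortest tour through its group:
  {Y} + {V, R, Q, C, G}: 42 + 112 = 154
  {V} + {Y, R, Q, C, G}: 44 + 106 = 150
  {Y, V} + {R, Q, C, G}: 47 + 95 = 142
  {R} + {Y, V, Q, C, G}: 60 + 69 = 129
  {Y, R} + {V, Q, C, G}: 89 + 69 = 158
  {V, R} + {Y, Q, C, G}: 88 + 61 = 149
  … (31 splits in total)
  {Q} + {Y, V, R, C, G}: 14 + 110 = 124  ← best
Best: vehicle 1 W → Q → W = 14; vehicle 2 W → R → V → Y → C → G → W = 110; combined 124.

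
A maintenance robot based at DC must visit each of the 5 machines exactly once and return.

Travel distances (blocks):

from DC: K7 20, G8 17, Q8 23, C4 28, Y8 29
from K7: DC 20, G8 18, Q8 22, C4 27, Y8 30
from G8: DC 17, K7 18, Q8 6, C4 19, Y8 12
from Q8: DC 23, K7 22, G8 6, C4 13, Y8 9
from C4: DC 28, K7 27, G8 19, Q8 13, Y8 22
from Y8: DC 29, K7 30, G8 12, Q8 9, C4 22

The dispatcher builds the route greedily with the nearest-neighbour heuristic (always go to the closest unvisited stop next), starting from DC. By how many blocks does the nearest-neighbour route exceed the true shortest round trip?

The nearest-neighbour route is 3 blocks longer than optimal.

From DC: G8=17, K7=20, Q8=23, C4=28, Y8=29 → choose G8 (17).
From G8: Q8=6, Y8=12, K7=18, C4=19 → choose Q8 (6).
From Q8: Y8=9, C4=13, K7=22 → choose Y8 (9).
From Y8: C4=22, K7=30 → choose C4 (22).
From C4: K7=27 → choose K7 (27).
NN route DC → G8 → Q8 → Y8 → C4 → K7 → DC costs 101.
Optimal: DC → K7 → C4 → Q8 → Y8 → G8 → DC costs 98 (by enumerating all 60 distinct tours).
Excess = 101 − 98 = 3.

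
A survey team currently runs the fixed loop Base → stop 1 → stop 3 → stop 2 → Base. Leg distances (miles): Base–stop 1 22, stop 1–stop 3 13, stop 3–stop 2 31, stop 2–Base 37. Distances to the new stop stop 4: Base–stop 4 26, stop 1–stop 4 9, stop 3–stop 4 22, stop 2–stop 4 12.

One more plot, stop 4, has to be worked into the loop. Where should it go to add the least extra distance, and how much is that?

Insertion cost between consecutive stops i–j is d(i,stop 4) + d(stop 4,j) − d(i,j):
  between Base and stop 1: 26 + 9 − 22 = 13
  between stop 1 and stop 3: 9 + 22 − 13 = 18
  between stop 3 and stop 2: 22 + 12 − 31 = 3
  between stop 2 and Base: 12 + 26 − 37 = 1
Cheapest insertion is between stop 2 and Base, adding 1.
New total = 103 + 1 = 104.

+1 miles — insert stop 4 between stop 2 and Base.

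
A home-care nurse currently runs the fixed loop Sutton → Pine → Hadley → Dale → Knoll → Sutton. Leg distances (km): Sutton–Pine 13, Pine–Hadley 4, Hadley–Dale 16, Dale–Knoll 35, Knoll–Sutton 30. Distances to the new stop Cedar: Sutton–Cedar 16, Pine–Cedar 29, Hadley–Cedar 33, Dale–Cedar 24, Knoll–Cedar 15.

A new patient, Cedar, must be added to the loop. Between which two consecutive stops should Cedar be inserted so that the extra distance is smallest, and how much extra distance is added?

Adding 1 km by placing Cedar on the Knoll–Sutton leg.

Insertion cost between consecutive stops i–j is d(i,Cedar) + d(Cedar,j) − d(i,j):
  between Sutton and Pine: 16 + 29 − 13 = 32
  between Pine and Hadley: 29 + 33 − 4 = 58
  between Hadley and Dale: 33 + 24 − 16 = 41
  between Dale and Knoll: 24 + 15 − 35 = 4
  between Knoll and Sutton: 15 + 16 − 30 = 1
Cheapest insertion is between Knoll and Sutton, adding 1.
New total = 98 + 1 = 99.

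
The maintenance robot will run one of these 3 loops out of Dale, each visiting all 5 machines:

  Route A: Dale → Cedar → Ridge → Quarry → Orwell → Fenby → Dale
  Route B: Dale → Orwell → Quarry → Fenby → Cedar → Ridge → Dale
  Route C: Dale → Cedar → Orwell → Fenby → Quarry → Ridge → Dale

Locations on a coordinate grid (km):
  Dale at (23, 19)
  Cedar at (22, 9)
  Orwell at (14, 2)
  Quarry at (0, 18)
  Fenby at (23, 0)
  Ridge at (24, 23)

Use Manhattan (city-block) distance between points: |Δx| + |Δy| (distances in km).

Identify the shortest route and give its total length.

Shortest is Route C, total 112 km.

Route A: 11 + 16 + 29 + 30 + 11 + 19 = 116
Route B: 26 + 30 + 41 + 10 + 16 + 5 = 128
Route C: 11 + 15 + 11 + 41 + 29 + 5 = 112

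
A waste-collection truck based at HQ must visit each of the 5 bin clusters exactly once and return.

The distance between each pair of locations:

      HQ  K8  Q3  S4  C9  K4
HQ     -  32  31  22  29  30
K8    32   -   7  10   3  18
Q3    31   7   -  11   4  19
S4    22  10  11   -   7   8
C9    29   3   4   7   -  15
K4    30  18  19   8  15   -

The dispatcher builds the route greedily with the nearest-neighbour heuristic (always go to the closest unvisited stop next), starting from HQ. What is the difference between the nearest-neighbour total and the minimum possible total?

The nearest-neighbour route is 2 longer than optimal.

From HQ: S4=22, C9=29, K4=30, Q3=31, K8=32 → choose S4 (22).
From S4: C9=7, K4=8, K8=10, Q3=11 → choose C9 (7).
From C9: K8=3, Q3=4, K4=15 → choose K8 (3).
From K8: Q3=7, K4=18 → choose Q3 (7).
From Q3: K4=19 → choose K4 (19).
NN route HQ → S4 → C9 → K8 → Q3 → K4 → HQ costs 88.
Optimal: HQ → Q3 → K8 → C9 → S4 → K4 → HQ costs 86 (by enumerating all 60 distinct tours).
Excess = 88 − 86 = 2.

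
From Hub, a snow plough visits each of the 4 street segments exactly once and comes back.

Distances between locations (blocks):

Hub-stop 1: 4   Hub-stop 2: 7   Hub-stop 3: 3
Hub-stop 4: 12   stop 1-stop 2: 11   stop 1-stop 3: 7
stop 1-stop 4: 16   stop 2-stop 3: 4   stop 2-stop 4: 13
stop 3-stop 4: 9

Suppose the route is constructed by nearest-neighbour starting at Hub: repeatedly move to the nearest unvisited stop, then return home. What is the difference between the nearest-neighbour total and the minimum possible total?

Excess over optimum: 6 blocks.

From Hub: stop 3=3, stop 1=4, stop 2=7, stop 4=12 → choose stop 3 (3).
From stop 3: stop 2=4, stop 1=7, stop 4=9 → choose stop 2 (4).
From stop 2: stop 1=11, stop 4=13 → choose stop 1 (11).
From stop 1: stop 4=16 → choose stop 4 (16).
NN route Hub → stop 3 → stop 2 → stop 1 → stop 4 → Hub costs 46.
Optimal: Hub → stop 1 → stop 2 → stop 3 → stop 4 → Hub costs 40 (by enumerating all 12 distinct tours).
Excess = 46 − 40 = 6.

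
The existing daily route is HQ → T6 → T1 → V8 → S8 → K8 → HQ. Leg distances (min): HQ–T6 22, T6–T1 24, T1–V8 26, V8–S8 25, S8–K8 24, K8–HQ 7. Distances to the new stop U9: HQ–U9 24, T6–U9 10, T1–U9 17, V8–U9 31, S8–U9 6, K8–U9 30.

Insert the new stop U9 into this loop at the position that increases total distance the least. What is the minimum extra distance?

Insertion cost between consecutive stops i–j is d(i,U9) + d(U9,j) − d(i,j):
  between HQ and T6: 24 + 10 − 22 = 12
  between T6 and T1: 10 + 17 − 24 = 3
  between T1 and V8: 17 + 31 − 26 = 22
  between V8 and S8: 31 + 6 − 25 = 12
  between S8 and K8: 6 + 30 − 24 = 12
  between K8 and HQ: 30 + 24 − 7 = 47
Cheapest insertion is between T6 and T1, adding 3.
New total = 128 + 3 = 131.

Adding 3 min by placing U9 on the T6–T1 leg.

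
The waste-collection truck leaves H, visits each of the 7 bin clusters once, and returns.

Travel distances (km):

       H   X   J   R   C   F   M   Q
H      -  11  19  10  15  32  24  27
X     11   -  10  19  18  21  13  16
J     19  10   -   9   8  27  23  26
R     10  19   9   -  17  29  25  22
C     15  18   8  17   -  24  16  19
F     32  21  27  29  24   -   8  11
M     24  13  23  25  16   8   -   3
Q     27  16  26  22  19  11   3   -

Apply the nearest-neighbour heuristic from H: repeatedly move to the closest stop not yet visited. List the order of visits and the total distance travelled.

Total distance 89 km via the nearest-neighbour route H → R → J → C → M → Q → F → X → H.

At H the remaining stops are R 10, X 11, C 15, J 19, M 24, Q 27, F 32; go to R.
At R the remaining stops are J 9, C 17, X 19, Q 22, M 25, F 29; go to J.
At J the remaining stops are C 8, X 10, M 23, Q 26, F 27; go to C.
At C the remaining stops are M 16, X 18, Q 19, F 24; go to M.
At M the remaining stops are Q 3, F 8, X 13; go to Q.
At Q the remaining stops are F 11, X 16; go to F.
At F the remaining stops are X 21; go to X.
Return X→H: 11.
Total = 10 + 9 + 8 + 16 + 3 + 11 + 21 + 11 = 89.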